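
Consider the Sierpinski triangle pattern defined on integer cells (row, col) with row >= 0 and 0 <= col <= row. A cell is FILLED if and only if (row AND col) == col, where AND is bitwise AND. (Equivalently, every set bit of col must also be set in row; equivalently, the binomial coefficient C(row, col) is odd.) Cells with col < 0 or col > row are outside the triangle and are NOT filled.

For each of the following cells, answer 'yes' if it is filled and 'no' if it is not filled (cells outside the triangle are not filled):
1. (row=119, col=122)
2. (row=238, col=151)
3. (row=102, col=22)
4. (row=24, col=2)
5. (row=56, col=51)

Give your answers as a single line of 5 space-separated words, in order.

Answer: no no no no no

Derivation:
(119,122): col outside [0, 119] -> not filled
(238,151): row=0b11101110, col=0b10010111, row AND col = 0b10000110 = 134; 134 != 151 -> empty
(102,22): row=0b1100110, col=0b10110, row AND col = 0b110 = 6; 6 != 22 -> empty
(24,2): row=0b11000, col=0b10, row AND col = 0b0 = 0; 0 != 2 -> empty
(56,51): row=0b111000, col=0b110011, row AND col = 0b110000 = 48; 48 != 51 -> empty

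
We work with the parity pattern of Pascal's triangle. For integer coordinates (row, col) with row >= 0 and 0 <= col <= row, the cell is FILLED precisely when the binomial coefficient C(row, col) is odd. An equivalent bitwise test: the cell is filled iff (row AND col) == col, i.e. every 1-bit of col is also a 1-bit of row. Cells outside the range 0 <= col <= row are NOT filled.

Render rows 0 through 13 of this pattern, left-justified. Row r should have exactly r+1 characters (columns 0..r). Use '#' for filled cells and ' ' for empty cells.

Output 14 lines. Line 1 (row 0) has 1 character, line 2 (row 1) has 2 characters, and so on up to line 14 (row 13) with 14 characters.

r0=0: #
r1=1: ##
r2=10: # #
r3=11: ####
r4=100: #   #
r5=101: ##  ##
r6=110: # # # #
r7=111: ########
r8=1000: #       #
r9=1001: ##      ##
r10=1010: # #     # #
r11=1011: ####    ####
r12=1100: #   #   #   #
r13=1101: ##  ##  ##  ##

Answer: #
##
# #
####
#   #
##  ##
# # # #
########
#       #
##      ##
# #     # #
####    ####
#   #   #   #
##  ##  ##  ##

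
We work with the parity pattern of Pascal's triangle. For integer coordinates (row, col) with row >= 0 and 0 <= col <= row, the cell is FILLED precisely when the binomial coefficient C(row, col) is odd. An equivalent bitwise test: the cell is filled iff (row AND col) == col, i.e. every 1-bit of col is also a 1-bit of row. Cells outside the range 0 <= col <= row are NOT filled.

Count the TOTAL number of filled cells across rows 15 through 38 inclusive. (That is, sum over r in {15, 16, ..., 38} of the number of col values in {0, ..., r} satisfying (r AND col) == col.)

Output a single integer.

r15=1111 pc4: +16 =16
r16=10000 pc1: +2 =18
r17=10001 pc2: +4 =22
r18=10010 pc2: +4 =26
r19=10011 pc3: +8 =34
r20=10100 pc2: +4 =38
r21=10101 pc3: +8 =46
r22=10110 pc3: +8 =54
r23=10111 pc4: +16 =70
r24=11000 pc2: +4 =74
r25=11001 pc3: +8 =82
r26=11010 pc3: +8 =90
r27=11011 pc4: +16 =106
r28=11100 pc3: +8 =114
r29=11101 pc4: +16 =130
r30=11110 pc4: +16 =146
r31=11111 pc5: +32 =178
r32=100000 pc1: +2 =180
r33=100001 pc2: +4 =184
r34=100010 pc2: +4 =188
r35=100011 pc3: +8 =196
r36=100100 pc2: +4 =200
r37=100101 pc3: +8 =208
r38=100110 pc3: +8 =216

Answer: 216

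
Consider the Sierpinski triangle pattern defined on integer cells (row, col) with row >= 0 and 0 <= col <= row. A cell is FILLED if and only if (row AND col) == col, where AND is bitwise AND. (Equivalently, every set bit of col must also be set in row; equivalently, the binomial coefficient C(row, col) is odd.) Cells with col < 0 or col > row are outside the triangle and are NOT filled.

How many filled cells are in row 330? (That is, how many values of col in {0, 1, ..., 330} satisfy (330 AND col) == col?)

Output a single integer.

330 in binary = 101001010
popcount(330) = number of 1-bits in 101001010 = 4
A col c satisfies (330 AND c) == c iff every set bit of c is also set in 330; each of the 4 set bits of 330 can independently be on or off in c.
count = 2^4 = 16

Answer: 16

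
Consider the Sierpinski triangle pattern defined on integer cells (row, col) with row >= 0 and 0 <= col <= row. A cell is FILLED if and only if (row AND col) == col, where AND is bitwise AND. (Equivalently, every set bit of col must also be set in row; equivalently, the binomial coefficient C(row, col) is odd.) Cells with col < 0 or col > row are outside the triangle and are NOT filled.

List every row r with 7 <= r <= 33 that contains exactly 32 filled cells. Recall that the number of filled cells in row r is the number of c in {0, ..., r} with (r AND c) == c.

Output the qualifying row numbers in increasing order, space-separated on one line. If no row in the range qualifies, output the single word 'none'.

Row r has 2^popcount(r) filled cells, so we need popcount(r) = log2(32) = 5.
Scan r = 7..33 and keep those with exactly 5 one-bits:
r=7=111 popcount=3 -> skip
r=8=1000 popcount=1 -> skip
r=9=1001 popcount=2 -> skip
r=10=1010 popcount=2 -> skip
r=11=1011 popcount=3 -> skip
r=12=1100 popcount=2 -> skip
r=13=1101 popcount=3 -> skip
r=14=1110 popcount=3 -> skip
r=15=1111 popcount=4 -> skip
r=16=10000 popcount=1 -> skip
r=17=10001 popcount=2 -> skip
r=18=10010 popcount=2 -> skip
r=19=10011 popcount=3 -> skip
r=20=10100 popcount=2 -> skip
r=21=10101 popcount=3 -> skip
r=22=10110 popcount=3 -> skip
r=23=10111 popcount=4 -> skip
r=24=11000 popcount=2 -> skip
r=25=11001 popcount=3 -> skip
r=26=11010 popcount=3 -> skip
r=27=11011 popcount=4 -> skip
r=28=11100 popcount=3 -> skip
r=29=11101 popcount=4 -> skip
r=30=11110 popcount=4 -> skip
r=31=11111 popcount=5 -> KEEP
r=32=100000 popcount=1 -> skip
r=33=100001 popcount=2 -> skip
Kept rows: 31

Answer: 31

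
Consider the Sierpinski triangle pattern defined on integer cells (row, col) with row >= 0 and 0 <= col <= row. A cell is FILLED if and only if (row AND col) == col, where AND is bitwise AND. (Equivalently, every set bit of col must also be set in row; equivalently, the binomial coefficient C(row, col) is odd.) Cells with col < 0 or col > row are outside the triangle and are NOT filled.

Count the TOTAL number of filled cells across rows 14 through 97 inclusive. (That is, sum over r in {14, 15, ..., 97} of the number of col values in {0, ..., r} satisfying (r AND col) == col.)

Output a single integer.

Answer: 1170

Derivation:
r14=1110 pc3: +8 =8
r15=1111 pc4: +16 =24
r16=10000 pc1: +2 =26
r17=10001 pc2: +4 =30
r18=10010 pc2: +4 =34
r19=10011 pc3: +8 =42
r20=10100 pc2: +4 =46
r21=10101 pc3: +8 =54
r22=10110 pc3: +8 =62
r23=10111 pc4: +16 =78
r24=11000 pc2: +4 =82
r25=11001 pc3: +8 =90
r26=11010 pc3: +8 =98
r27=11011 pc4: +16 =114
r28=11100 pc3: +8 =122
r29=11101 pc4: +16 =138
r30=11110 pc4: +16 =154
r31=11111 pc5: +32 =186
r32=100000 pc1: +2 =188
r33=100001 pc2: +4 =192
r34=100010 pc2: +4 =196
r35=100011 pc3: +8 =204
r36=100100 pc2: +4 =208
r37=100101 pc3: +8 =216
r38=100110 pc3: +8 =224
r39=100111 pc4: +16 =240
r40=101000 pc2: +4 =244
r41=101001 pc3: +8 =252
r42=101010 pc3: +8 =260
r43=101011 pc4: +16 =276
r44=101100 pc3: +8 =284
r45=101101 pc4: +16 =300
r46=101110 pc4: +16 =316
r47=101111 pc5: +32 =348
r48=110000 pc2: +4 =352
r49=110001 pc3: +8 =360
r50=110010 pc3: +8 =368
r51=110011 pc4: +16 =384
r52=110100 pc3: +8 =392
r53=110101 pc4: +16 =408
r54=110110 pc4: +16 =424
r55=110111 pc5: +32 =456
r56=111000 pc3: +8 =464
r57=111001 pc4: +16 =480
r58=111010 pc4: +16 =496
r59=111011 pc5: +32 =528
r60=111100 pc4: +16 =544
r61=111101 pc5: +32 =576
r62=111110 pc5: +32 =608
r63=111111 pc6: +64 =672
r64=1000000 pc1: +2 =674
r65=1000001 pc2: +4 =678
r66=1000010 pc2: +4 =682
r67=1000011 pc3: +8 =690
r68=1000100 pc2: +4 =694
r69=1000101 pc3: +8 =702
r70=1000110 pc3: +8 =710
r71=1000111 pc4: +16 =726
r72=1001000 pc2: +4 =730
r73=1001001 pc3: +8 =738
r74=1001010 pc3: +8 =746
r75=1001011 pc4: +16 =762
r76=1001100 pc3: +8 =770
r77=1001101 pc4: +16 =786
r78=1001110 pc4: +16 =802
r79=1001111 pc5: +32 =834
r80=1010000 pc2: +4 =838
r81=1010001 pc3: +8 =846
r82=1010010 pc3: +8 =854
r83=1010011 pc4: +16 =870
r84=1010100 pc3: +8 =878
r85=1010101 pc4: +16 =894
r86=1010110 pc4: +16 =910
r87=1010111 pc5: +32 =942
r88=1011000 pc3: +8 =950
r89=1011001 pc4: +16 =966
r90=1011010 pc4: +16 =982
r91=1011011 pc5: +32 =1014
r92=1011100 pc4: +16 =1030
r93=1011101 pc5: +32 =1062
r94=1011110 pc5: +32 =1094
r95=1011111 pc6: +64 =1158
r96=1100000 pc2: +4 =1162
r97=1100001 pc3: +8 =1170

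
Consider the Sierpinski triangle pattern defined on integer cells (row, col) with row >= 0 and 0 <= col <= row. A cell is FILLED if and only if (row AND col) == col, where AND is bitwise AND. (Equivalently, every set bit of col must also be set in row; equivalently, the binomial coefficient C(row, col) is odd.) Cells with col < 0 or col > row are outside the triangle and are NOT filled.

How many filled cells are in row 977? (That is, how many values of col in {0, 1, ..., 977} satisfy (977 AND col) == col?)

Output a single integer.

977 in binary = 1111010001
popcount(977) = number of 1-bits in 1111010001 = 6
A col c satisfies (977 AND c) == c iff every set bit of c is also set in 977; each of the 6 set bits of 977 can independently be on or off in c.
count = 2^6 = 64

Answer: 64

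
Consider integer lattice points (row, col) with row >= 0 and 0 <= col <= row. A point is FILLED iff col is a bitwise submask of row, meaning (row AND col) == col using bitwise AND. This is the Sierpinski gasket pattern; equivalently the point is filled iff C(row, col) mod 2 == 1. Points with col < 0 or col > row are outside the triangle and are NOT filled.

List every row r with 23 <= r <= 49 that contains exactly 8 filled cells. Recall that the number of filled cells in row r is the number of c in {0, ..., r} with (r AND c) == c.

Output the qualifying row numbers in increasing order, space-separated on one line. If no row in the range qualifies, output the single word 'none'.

Answer: 25 26 28 35 37 38 41 42 44 49

Derivation:
Row r has 2^popcount(r) filled cells, so we need popcount(r) = log2(8) = 3.
Scan r = 23..49 and keep those with exactly 3 one-bits:
r=23=10111 popcount=4 -> skip
r=24=11000 popcount=2 -> skip
r=25=11001 popcount=3 -> KEEP
r=26=11010 popcount=3 -> KEEP
r=27=11011 popcount=4 -> skip
r=28=11100 popcount=3 -> KEEP
r=29=11101 popcount=4 -> skip
r=30=11110 popcount=4 -> skip
r=31=11111 popcount=5 -> skip
r=32=100000 popcount=1 -> skip
r=33=100001 popcount=2 -> skip
r=34=100010 popcount=2 -> skip
r=35=100011 popcount=3 -> KEEP
r=36=100100 popcount=2 -> skip
r=37=100101 popcount=3 -> KEEP
r=38=100110 popcount=3 -> KEEP
r=39=100111 popcount=4 -> skip
r=40=101000 popcount=2 -> skip
r=41=101001 popcount=3 -> KEEP
r=42=101010 popcount=3 -> KEEP
r=43=101011 popcount=4 -> skip
r=44=101100 popcount=3 -> KEEP
r=45=101101 popcount=4 -> skip
r=46=101110 popcount=4 -> skip
r=47=101111 popcount=5 -> skip
r=48=110000 popcount=2 -> skip
r=49=110001 popcount=3 -> KEEP
Kept rows: 25 26 28 35 37 38 41 42 44 49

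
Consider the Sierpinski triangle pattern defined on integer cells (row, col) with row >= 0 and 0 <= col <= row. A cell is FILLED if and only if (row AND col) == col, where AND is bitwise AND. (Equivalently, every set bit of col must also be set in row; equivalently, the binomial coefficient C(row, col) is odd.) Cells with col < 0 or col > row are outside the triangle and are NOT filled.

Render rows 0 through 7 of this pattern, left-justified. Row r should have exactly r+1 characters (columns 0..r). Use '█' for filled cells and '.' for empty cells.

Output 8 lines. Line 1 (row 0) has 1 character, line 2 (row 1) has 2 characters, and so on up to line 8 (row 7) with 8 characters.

r0=0: █
r1=1: ██
r2=10: █.█
r3=11: ████
r4=100: █...█
r5=101: ██..██
r6=110: █.█.█.█
r7=111: ████████

Answer: █
██
█.█
████
█...█
██..██
█.█.█.█
████████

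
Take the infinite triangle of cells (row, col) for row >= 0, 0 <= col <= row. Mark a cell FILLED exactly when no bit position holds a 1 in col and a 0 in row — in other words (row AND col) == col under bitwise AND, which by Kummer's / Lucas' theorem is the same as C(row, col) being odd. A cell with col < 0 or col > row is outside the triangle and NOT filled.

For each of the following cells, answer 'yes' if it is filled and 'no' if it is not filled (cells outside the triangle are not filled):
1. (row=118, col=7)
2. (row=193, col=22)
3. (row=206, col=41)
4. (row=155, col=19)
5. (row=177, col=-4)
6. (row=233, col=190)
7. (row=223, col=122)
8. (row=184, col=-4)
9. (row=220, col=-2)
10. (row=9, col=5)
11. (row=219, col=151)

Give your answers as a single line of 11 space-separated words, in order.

(118,7): row=0b1110110, col=0b111, row AND col = 0b110 = 6; 6 != 7 -> empty
(193,22): row=0b11000001, col=0b10110, row AND col = 0b0 = 0; 0 != 22 -> empty
(206,41): row=0b11001110, col=0b101001, row AND col = 0b1000 = 8; 8 != 41 -> empty
(155,19): row=0b10011011, col=0b10011, row AND col = 0b10011 = 19; 19 == 19 -> filled
(177,-4): col outside [0, 177] -> not filled
(233,190): row=0b11101001, col=0b10111110, row AND col = 0b10101000 = 168; 168 != 190 -> empty
(223,122): row=0b11011111, col=0b1111010, row AND col = 0b1011010 = 90; 90 != 122 -> empty
(184,-4): col outside [0, 184] -> not filled
(220,-2): col outside [0, 220] -> not filled
(9,5): row=0b1001, col=0b101, row AND col = 0b1 = 1; 1 != 5 -> empty
(219,151): row=0b11011011, col=0b10010111, row AND col = 0b10010011 = 147; 147 != 151 -> empty

Answer: no no no yes no no no no no no no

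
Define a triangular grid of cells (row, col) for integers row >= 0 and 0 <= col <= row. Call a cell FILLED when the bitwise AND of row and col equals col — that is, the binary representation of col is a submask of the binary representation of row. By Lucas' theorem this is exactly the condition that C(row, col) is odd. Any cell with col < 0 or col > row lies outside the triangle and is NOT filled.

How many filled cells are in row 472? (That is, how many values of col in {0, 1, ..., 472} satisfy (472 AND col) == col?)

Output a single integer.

Answer: 32

Derivation:
472 in binary = 111011000
popcount(472) = number of 1-bits in 111011000 = 5
A col c satisfies (472 AND c) == c iff every set bit of c is also set in 472; each of the 5 set bits of 472 can independently be on or off in c.
count = 2^5 = 32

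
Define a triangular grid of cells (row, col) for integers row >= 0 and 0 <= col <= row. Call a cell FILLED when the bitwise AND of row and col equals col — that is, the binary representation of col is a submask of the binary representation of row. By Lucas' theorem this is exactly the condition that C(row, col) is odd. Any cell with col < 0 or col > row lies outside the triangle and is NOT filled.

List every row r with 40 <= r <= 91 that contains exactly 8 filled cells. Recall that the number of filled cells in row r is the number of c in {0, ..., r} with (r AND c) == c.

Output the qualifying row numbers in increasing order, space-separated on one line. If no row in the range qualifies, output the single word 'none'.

Row r has 2^popcount(r) filled cells, so we need popcount(r) = log2(8) = 3.
Scan r = 40..91 and keep those with exactly 3 one-bits:
r=40=101000 popcount=2 -> skip
r=41=101001 popcount=3 -> KEEP
r=42=101010 popcount=3 -> KEEP
r=43=101011 popcount=4 -> skip
r=44=101100 popcount=3 -> KEEP
r=45=101101 popcount=4 -> skip
r=46=101110 popcount=4 -> skip
r=47=101111 popcount=5 -> skip
r=48=110000 popcount=2 -> skip
r=49=110001 popcount=3 -> KEEP
r=50=110010 popcount=3 -> KEEP
r=51=110011 popcount=4 -> skip
r=52=110100 popcount=3 -> KEEP
r=53=110101 popcount=4 -> skip
r=54=110110 popcount=4 -> skip
r=55=110111 popcount=5 -> skip
r=56=111000 popcount=3 -> KEEP
r=57=111001 popcount=4 -> skip
r=58=111010 popcount=4 -> skip
r=59=111011 popcount=5 -> skip
r=60=111100 popcount=4 -> skip
r=61=111101 popcount=5 -> skip
r=62=111110 popcount=5 -> skip
r=63=111111 popcount=6 -> skip
r=64=1000000 popcount=1 -> skip
r=65=1000001 popcount=2 -> skip
r=66=1000010 popcount=2 -> skip
r=67=1000011 popcount=3 -> KEEP
r=68=1000100 popcount=2 -> skip
r=69=1000101 popcount=3 -> KEEP
r=70=1000110 popcount=3 -> KEEP
r=71=1000111 popcount=4 -> skip
r=72=1001000 popcount=2 -> skip
r=73=1001001 popcount=3 -> KEEP
r=74=1001010 popcount=3 -> KEEP
r=75=1001011 popcount=4 -> skip
r=76=1001100 popcount=3 -> KEEP
r=77=1001101 popcount=4 -> skip
r=78=1001110 popcount=4 -> skip
r=79=1001111 popcount=5 -> skip
r=80=1010000 popcount=2 -> skip
r=81=1010001 popcount=3 -> KEEP
r=82=1010010 popcount=3 -> KEEP
r=83=1010011 popcount=4 -> skip
r=84=1010100 popcount=3 -> KEEP
r=85=1010101 popcount=4 -> skip
r=86=1010110 popcount=4 -> skip
r=87=1010111 popcount=5 -> skip
r=88=1011000 popcount=3 -> KEEP
r=89=1011001 popcount=4 -> skip
r=90=1011010 popcount=4 -> skip
r=91=1011011 popcount=5 -> skip
Kept rows: 41 42 44 49 50 52 56 67 69 70 73 74 76 81 82 84 88

Answer: 41 42 44 49 50 52 56 67 69 70 73 74 76 81 82 84 88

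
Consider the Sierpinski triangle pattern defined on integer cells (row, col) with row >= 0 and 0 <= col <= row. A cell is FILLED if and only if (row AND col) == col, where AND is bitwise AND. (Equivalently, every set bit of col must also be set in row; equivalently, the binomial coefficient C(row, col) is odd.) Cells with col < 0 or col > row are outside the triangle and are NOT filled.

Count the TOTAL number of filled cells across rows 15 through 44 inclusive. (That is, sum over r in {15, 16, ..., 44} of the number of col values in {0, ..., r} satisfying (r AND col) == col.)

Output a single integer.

Answer: 276

Derivation:
r15=1111 pc4: +16 =16
r16=10000 pc1: +2 =18
r17=10001 pc2: +4 =22
r18=10010 pc2: +4 =26
r19=10011 pc3: +8 =34
r20=10100 pc2: +4 =38
r21=10101 pc3: +8 =46
r22=10110 pc3: +8 =54
r23=10111 pc4: +16 =70
r24=11000 pc2: +4 =74
r25=11001 pc3: +8 =82
r26=11010 pc3: +8 =90
r27=11011 pc4: +16 =106
r28=11100 pc3: +8 =114
r29=11101 pc4: +16 =130
r30=11110 pc4: +16 =146
r31=11111 pc5: +32 =178
r32=100000 pc1: +2 =180
r33=100001 pc2: +4 =184
r34=100010 pc2: +4 =188
r35=100011 pc3: +8 =196
r36=100100 pc2: +4 =200
r37=100101 pc3: +8 =208
r38=100110 pc3: +8 =216
r39=100111 pc4: +16 =232
r40=101000 pc2: +4 =236
r41=101001 pc3: +8 =244
r42=101010 pc3: +8 =252
r43=101011 pc4: +16 =268
r44=101100 pc3: +8 =276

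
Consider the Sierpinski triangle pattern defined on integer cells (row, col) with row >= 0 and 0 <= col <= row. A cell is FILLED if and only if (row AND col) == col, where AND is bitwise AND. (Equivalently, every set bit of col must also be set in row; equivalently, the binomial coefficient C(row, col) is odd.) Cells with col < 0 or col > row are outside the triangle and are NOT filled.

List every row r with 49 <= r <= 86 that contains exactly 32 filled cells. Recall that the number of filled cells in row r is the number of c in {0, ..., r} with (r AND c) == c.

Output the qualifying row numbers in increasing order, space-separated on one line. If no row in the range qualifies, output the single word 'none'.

Answer: 55 59 61 62 79

Derivation:
Row r has 2^popcount(r) filled cells, so we need popcount(r) = log2(32) = 5.
Scan r = 49..86 and keep those with exactly 5 one-bits:
r=49=110001 popcount=3 -> skip
r=50=110010 popcount=3 -> skip
r=51=110011 popcount=4 -> skip
r=52=110100 popcount=3 -> skip
r=53=110101 popcount=4 -> skip
r=54=110110 popcount=4 -> skip
r=55=110111 popcount=5 -> KEEP
r=56=111000 popcount=3 -> skip
r=57=111001 popcount=4 -> skip
r=58=111010 popcount=4 -> skip
r=59=111011 popcount=5 -> KEEP
r=60=111100 popcount=4 -> skip
r=61=111101 popcount=5 -> KEEP
r=62=111110 popcount=5 -> KEEP
r=63=111111 popcount=6 -> skip
r=64=1000000 popcount=1 -> skip
r=65=1000001 popcount=2 -> skip
r=66=1000010 popcount=2 -> skip
r=67=1000011 popcount=3 -> skip
r=68=1000100 popcount=2 -> skip
r=69=1000101 popcount=3 -> skip
r=70=1000110 popcount=3 -> skip
r=71=1000111 popcount=4 -> skip
r=72=1001000 popcount=2 -> skip
r=73=1001001 popcount=3 -> skip
r=74=1001010 popcount=3 -> skip
r=75=1001011 popcount=4 -> skip
r=76=1001100 popcount=3 -> skip
r=77=1001101 popcount=4 -> skip
r=78=1001110 popcount=4 -> skip
r=79=1001111 popcount=5 -> KEEP
r=80=1010000 popcount=2 -> skip
r=81=1010001 popcount=3 -> skip
r=82=1010010 popcount=3 -> skip
r=83=1010011 popcount=4 -> skip
r=84=1010100 popcount=3 -> skip
r=85=1010101 popcount=4 -> skip
r=86=1010110 popcount=4 -> skip
Kept rows: 55 59 61 62 79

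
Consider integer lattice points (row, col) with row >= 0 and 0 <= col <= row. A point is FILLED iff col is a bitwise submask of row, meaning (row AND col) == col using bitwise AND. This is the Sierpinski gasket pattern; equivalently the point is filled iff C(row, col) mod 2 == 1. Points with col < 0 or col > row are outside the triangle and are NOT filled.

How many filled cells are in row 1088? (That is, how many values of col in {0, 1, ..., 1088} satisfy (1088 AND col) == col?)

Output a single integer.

Answer: 4

Derivation:
1088 in binary = 10001000000
popcount(1088) = number of 1-bits in 10001000000 = 2
A col c satisfies (1088 AND c) == c iff every set bit of c is also set in 1088; each of the 2 set bits of 1088 can independently be on or off in c.
count = 2^2 = 4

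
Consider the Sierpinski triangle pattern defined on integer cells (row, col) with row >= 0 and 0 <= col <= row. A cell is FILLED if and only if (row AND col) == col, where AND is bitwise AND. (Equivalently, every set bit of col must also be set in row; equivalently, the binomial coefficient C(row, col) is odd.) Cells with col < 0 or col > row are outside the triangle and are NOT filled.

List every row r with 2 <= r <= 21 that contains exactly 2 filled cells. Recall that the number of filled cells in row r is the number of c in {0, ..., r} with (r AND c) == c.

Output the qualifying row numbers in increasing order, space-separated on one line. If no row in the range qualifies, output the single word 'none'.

Row r has 2^popcount(r) filled cells, so we need popcount(r) = log2(2) = 1.
Scan r = 2..21 and keep those with exactly 1 one-bits:
r=2=10 popcount=1 -> KEEP
r=3=11 popcount=2 -> skip
r=4=100 popcount=1 -> KEEP
r=5=101 popcount=2 -> skip
r=6=110 popcount=2 -> skip
r=7=111 popcount=3 -> skip
r=8=1000 popcount=1 -> KEEP
r=9=1001 popcount=2 -> skip
r=10=1010 popcount=2 -> skip
r=11=1011 popcount=3 -> skip
r=12=1100 popcount=2 -> skip
r=13=1101 popcount=3 -> skip
r=14=1110 popcount=3 -> skip
r=15=1111 popcount=4 -> skip
r=16=10000 popcount=1 -> KEEP
r=17=10001 popcount=2 -> skip
r=18=10010 popcount=2 -> skip
r=19=10011 popcount=3 -> skip
r=20=10100 popcount=2 -> skip
r=21=10101 popcount=3 -> skip
Kept rows: 2 4 8 16

Answer: 2 4 8 16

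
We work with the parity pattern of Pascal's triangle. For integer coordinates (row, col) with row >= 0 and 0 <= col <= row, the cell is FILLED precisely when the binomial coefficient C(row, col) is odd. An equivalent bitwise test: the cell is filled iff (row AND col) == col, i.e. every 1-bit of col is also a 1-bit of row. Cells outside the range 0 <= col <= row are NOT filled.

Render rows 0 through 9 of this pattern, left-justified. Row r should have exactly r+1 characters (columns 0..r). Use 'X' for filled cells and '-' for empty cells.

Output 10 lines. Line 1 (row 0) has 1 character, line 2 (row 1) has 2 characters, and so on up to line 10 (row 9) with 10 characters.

r0=0: X
r1=1: XX
r2=10: X-X
r3=11: XXXX
r4=100: X---X
r5=101: XX--XX
r6=110: X-X-X-X
r7=111: XXXXXXXX
r8=1000: X-------X
r9=1001: XX------XX

Answer: X
XX
X-X
XXXX
X---X
XX--XX
X-X-X-X
XXXXXXXX
X-------X
XX------XX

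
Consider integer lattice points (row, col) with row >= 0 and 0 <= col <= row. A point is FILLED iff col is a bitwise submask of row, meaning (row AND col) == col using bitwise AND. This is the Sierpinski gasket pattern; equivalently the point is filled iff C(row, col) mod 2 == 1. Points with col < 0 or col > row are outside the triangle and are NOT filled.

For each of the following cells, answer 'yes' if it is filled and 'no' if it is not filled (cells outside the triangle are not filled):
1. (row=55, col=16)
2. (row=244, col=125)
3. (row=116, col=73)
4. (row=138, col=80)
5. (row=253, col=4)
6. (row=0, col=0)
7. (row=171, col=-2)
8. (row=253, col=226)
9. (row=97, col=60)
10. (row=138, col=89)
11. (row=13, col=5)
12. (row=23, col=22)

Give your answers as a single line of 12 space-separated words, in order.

(55,16): row=0b110111, col=0b10000, row AND col = 0b10000 = 16; 16 == 16 -> filled
(244,125): row=0b11110100, col=0b1111101, row AND col = 0b1110100 = 116; 116 != 125 -> empty
(116,73): row=0b1110100, col=0b1001001, row AND col = 0b1000000 = 64; 64 != 73 -> empty
(138,80): row=0b10001010, col=0b1010000, row AND col = 0b0 = 0; 0 != 80 -> empty
(253,4): row=0b11111101, col=0b100, row AND col = 0b100 = 4; 4 == 4 -> filled
(0,0): row=0b0, col=0b0, row AND col = 0b0 = 0; 0 == 0 -> filled
(171,-2): col outside [0, 171] -> not filled
(253,226): row=0b11111101, col=0b11100010, row AND col = 0b11100000 = 224; 224 != 226 -> empty
(97,60): row=0b1100001, col=0b111100, row AND col = 0b100000 = 32; 32 != 60 -> empty
(138,89): row=0b10001010, col=0b1011001, row AND col = 0b1000 = 8; 8 != 89 -> empty
(13,5): row=0b1101, col=0b101, row AND col = 0b101 = 5; 5 == 5 -> filled
(23,22): row=0b10111, col=0b10110, row AND col = 0b10110 = 22; 22 == 22 -> filled

Answer: yes no no no yes yes no no no no yes yes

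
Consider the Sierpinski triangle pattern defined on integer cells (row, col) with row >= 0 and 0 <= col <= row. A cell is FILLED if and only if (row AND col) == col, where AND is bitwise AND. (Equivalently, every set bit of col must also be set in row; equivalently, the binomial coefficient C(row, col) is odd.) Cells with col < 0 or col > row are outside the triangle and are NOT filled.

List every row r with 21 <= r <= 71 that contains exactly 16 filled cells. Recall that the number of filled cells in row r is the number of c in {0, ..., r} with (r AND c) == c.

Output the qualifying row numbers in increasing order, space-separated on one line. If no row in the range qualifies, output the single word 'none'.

Answer: 23 27 29 30 39 43 45 46 51 53 54 57 58 60 71

Derivation:
Row r has 2^popcount(r) filled cells, so we need popcount(r) = log2(16) = 4.
Scan r = 21..71 and keep those with exactly 4 one-bits:
r=21=10101 popcount=3 -> skip
r=22=10110 popcount=3 -> skip
r=23=10111 popcount=4 -> KEEP
r=24=11000 popcount=2 -> skip
r=25=11001 popcount=3 -> skip
r=26=11010 popcount=3 -> skip
r=27=11011 popcount=4 -> KEEP
r=28=11100 popcount=3 -> skip
r=29=11101 popcount=4 -> KEEP
r=30=11110 popcount=4 -> KEEP
r=31=11111 popcount=5 -> skip
r=32=100000 popcount=1 -> skip
r=33=100001 popcount=2 -> skip
r=34=100010 popcount=2 -> skip
r=35=100011 popcount=3 -> skip
r=36=100100 popcount=2 -> skip
r=37=100101 popcount=3 -> skip
r=38=100110 popcount=3 -> skip
r=39=100111 popcount=4 -> KEEP
r=40=101000 popcount=2 -> skip
r=41=101001 popcount=3 -> skip
r=42=101010 popcount=3 -> skip
r=43=101011 popcount=4 -> KEEP
r=44=101100 popcount=3 -> skip
r=45=101101 popcount=4 -> KEEP
r=46=101110 popcount=4 -> KEEP
r=47=101111 popcount=5 -> skip
r=48=110000 popcount=2 -> skip
r=49=110001 popcount=3 -> skip
r=50=110010 popcount=3 -> skip
r=51=110011 popcount=4 -> KEEP
r=52=110100 popcount=3 -> skip
r=53=110101 popcount=4 -> KEEP
r=54=110110 popcount=4 -> KEEP
r=55=110111 popcount=5 -> skip
r=56=111000 popcount=3 -> skip
r=57=111001 popcount=4 -> KEEP
r=58=111010 popcount=4 -> KEEP
r=59=111011 popcount=5 -> skip
r=60=111100 popcount=4 -> KEEP
r=61=111101 popcount=5 -> skip
r=62=111110 popcount=5 -> skip
r=63=111111 popcount=6 -> skip
r=64=1000000 popcount=1 -> skip
r=65=1000001 popcount=2 -> skip
r=66=1000010 popcount=2 -> skip
r=67=1000011 popcount=3 -> skip
r=68=1000100 popcount=2 -> skip
r=69=1000101 popcount=3 -> skip
r=70=1000110 popcount=3 -> skip
r=71=1000111 popcount=4 -> KEEP
Kept rows: 23 27 29 30 39 43 45 46 51 53 54 57 58 60 71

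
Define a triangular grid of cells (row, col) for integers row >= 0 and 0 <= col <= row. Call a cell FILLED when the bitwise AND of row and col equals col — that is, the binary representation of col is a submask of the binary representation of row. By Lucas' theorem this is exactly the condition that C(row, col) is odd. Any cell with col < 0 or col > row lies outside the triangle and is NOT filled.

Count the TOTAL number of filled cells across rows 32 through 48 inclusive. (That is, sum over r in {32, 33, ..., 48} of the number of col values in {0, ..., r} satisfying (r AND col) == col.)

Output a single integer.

Answer: 166

Derivation:
r32=100000 pc1: +2 =2
r33=100001 pc2: +4 =6
r34=100010 pc2: +4 =10
r35=100011 pc3: +8 =18
r36=100100 pc2: +4 =22
r37=100101 pc3: +8 =30
r38=100110 pc3: +8 =38
r39=100111 pc4: +16 =54
r40=101000 pc2: +4 =58
r41=101001 pc3: +8 =66
r42=101010 pc3: +8 =74
r43=101011 pc4: +16 =90
r44=101100 pc3: +8 =98
r45=101101 pc4: +16 =114
r46=101110 pc4: +16 =130
r47=101111 pc5: +32 =162
r48=110000 pc2: +4 =166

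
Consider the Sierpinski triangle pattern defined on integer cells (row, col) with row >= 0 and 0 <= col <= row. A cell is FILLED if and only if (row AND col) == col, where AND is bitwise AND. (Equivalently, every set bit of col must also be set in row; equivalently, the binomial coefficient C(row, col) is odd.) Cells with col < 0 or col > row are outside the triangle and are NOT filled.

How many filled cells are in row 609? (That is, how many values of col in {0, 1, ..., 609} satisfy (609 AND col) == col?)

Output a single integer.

609 in binary = 1001100001
popcount(609) = number of 1-bits in 1001100001 = 4
A col c satisfies (609 AND c) == c iff every set bit of c is also set in 609; each of the 4 set bits of 609 can independently be on or off in c.
count = 2^4 = 16

Answer: 16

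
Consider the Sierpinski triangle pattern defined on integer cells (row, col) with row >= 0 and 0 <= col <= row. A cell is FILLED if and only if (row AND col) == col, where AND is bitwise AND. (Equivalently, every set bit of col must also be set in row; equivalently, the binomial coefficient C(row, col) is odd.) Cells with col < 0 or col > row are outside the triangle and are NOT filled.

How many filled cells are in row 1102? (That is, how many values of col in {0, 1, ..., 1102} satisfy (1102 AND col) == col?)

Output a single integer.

1102 in binary = 10001001110
popcount(1102) = number of 1-bits in 10001001110 = 5
A col c satisfies (1102 AND c) == c iff every set bit of c is also set in 1102; each of the 5 set bits of 1102 can independently be on or off in c.
count = 2^5 = 32

Answer: 32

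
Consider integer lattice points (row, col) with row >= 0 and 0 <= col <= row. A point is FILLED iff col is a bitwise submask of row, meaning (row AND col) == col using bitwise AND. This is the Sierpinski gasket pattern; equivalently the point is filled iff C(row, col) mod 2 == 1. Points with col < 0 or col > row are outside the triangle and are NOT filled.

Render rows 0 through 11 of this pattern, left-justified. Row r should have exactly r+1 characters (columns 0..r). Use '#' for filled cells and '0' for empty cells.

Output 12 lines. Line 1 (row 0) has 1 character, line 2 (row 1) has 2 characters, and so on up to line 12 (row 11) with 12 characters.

Answer: #
##
#0#
####
#000#
##00##
#0#0#0#
########
#0000000#
##000000##
#0#00000#0#
####0000####

Derivation:
r0=0: #
r1=1: ##
r2=10: #0#
r3=11: ####
r4=100: #000#
r5=101: ##00##
r6=110: #0#0#0#
r7=111: ########
r8=1000: #0000000#
r9=1001: ##000000##
r10=1010: #0#00000#0#
r11=1011: ####0000####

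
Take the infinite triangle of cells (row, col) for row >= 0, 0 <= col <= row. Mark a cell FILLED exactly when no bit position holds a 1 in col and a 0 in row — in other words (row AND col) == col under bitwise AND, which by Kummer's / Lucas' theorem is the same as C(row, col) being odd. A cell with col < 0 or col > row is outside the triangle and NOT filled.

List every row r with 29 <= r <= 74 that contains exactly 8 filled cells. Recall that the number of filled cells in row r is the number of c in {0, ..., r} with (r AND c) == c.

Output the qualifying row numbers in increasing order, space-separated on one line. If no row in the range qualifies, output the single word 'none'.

Row r has 2^popcount(r) filled cells, so we need popcount(r) = log2(8) = 3.
Scan r = 29..74 and keep those with exactly 3 one-bits:
r=29=11101 popcount=4 -> skip
r=30=11110 popcount=4 -> skip
r=31=11111 popcount=5 -> skip
r=32=100000 popcount=1 -> skip
r=33=100001 popcount=2 -> skip
r=34=100010 popcount=2 -> skip
r=35=100011 popcount=3 -> KEEP
r=36=100100 popcount=2 -> skip
r=37=100101 popcount=3 -> KEEP
r=38=100110 popcount=3 -> KEEP
r=39=100111 popcount=4 -> skip
r=40=101000 popcount=2 -> skip
r=41=101001 popcount=3 -> KEEP
r=42=101010 popcount=3 -> KEEP
r=43=101011 popcount=4 -> skip
r=44=101100 popcount=3 -> KEEP
r=45=101101 popcount=4 -> skip
r=46=101110 popcount=4 -> skip
r=47=101111 popcount=5 -> skip
r=48=110000 popcount=2 -> skip
r=49=110001 popcount=3 -> KEEP
r=50=110010 popcount=3 -> KEEP
r=51=110011 popcount=4 -> skip
r=52=110100 popcount=3 -> KEEP
r=53=110101 popcount=4 -> skip
r=54=110110 popcount=4 -> skip
r=55=110111 popcount=5 -> skip
r=56=111000 popcount=3 -> KEEP
r=57=111001 popcount=4 -> skip
r=58=111010 popcount=4 -> skip
r=59=111011 popcount=5 -> skip
r=60=111100 popcount=4 -> skip
r=61=111101 popcount=5 -> skip
r=62=111110 popcount=5 -> skip
r=63=111111 popcount=6 -> skip
r=64=1000000 popcount=1 -> skip
r=65=1000001 popcount=2 -> skip
r=66=1000010 popcount=2 -> skip
r=67=1000011 popcount=3 -> KEEP
r=68=1000100 popcount=2 -> skip
r=69=1000101 popcount=3 -> KEEP
r=70=1000110 popcount=3 -> KEEP
r=71=1000111 popcount=4 -> skip
r=72=1001000 popcount=2 -> skip
r=73=1001001 popcount=3 -> KEEP
r=74=1001010 popcount=3 -> KEEP
Kept rows: 35 37 38 41 42 44 49 50 52 56 67 69 70 73 74

Answer: 35 37 38 41 42 44 49 50 52 56 67 69 70 73 74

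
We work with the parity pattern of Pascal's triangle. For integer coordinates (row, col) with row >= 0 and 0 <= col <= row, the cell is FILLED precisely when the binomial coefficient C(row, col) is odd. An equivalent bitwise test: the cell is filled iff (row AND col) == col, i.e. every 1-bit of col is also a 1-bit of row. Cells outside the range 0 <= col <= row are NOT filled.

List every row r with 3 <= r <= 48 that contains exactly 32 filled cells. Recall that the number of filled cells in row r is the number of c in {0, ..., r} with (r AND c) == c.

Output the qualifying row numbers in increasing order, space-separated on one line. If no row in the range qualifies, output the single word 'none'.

Row r has 2^popcount(r) filled cells, so we need popcount(r) = log2(32) = 5.
Scan r = 3..48 and keep those with exactly 5 one-bits:
r=3=11 popcount=2 -> skip
r=4=100 popcount=1 -> skip
r=5=101 popcount=2 -> skip
r=6=110 popcount=2 -> skip
r=7=111 popcount=3 -> skip
r=8=1000 popcount=1 -> skip
r=9=1001 popcount=2 -> skip
r=10=1010 popcount=2 -> skip
r=11=1011 popcount=3 -> skip
r=12=1100 popcount=2 -> skip
r=13=1101 popcount=3 -> skip
r=14=1110 popcount=3 -> skip
r=15=1111 popcount=4 -> skip
r=16=10000 popcount=1 -> skip
r=17=10001 popcount=2 -> skip
r=18=10010 popcount=2 -> skip
r=19=10011 popcount=3 -> skip
r=20=10100 popcount=2 -> skip
r=21=10101 popcount=3 -> skip
r=22=10110 popcount=3 -> skip
r=23=10111 popcount=4 -> skip
r=24=11000 popcount=2 -> skip
r=25=11001 popcount=3 -> skip
r=26=11010 popcount=3 -> skip
r=27=11011 popcount=4 -> skip
r=28=11100 popcount=3 -> skip
r=29=11101 popcount=4 -> skip
r=30=11110 popcount=4 -> skip
r=31=11111 popcount=5 -> KEEP
r=32=100000 popcount=1 -> skip
r=33=100001 popcount=2 -> skip
r=34=100010 popcount=2 -> skip
r=35=100011 popcount=3 -> skip
r=36=100100 popcount=2 -> skip
r=37=100101 popcount=3 -> skip
r=38=100110 popcount=3 -> skip
r=39=100111 popcount=4 -> skip
r=40=101000 popcount=2 -> skip
r=41=101001 popcount=3 -> skip
r=42=101010 popcount=3 -> skip
r=43=101011 popcount=4 -> skip
r=44=101100 popcount=3 -> skip
r=45=101101 popcount=4 -> skip
r=46=101110 popcount=4 -> skip
r=47=101111 popcount=5 -> KEEP
r=48=110000 popcount=2 -> skip
Kept rows: 31 47

Answer: 31 47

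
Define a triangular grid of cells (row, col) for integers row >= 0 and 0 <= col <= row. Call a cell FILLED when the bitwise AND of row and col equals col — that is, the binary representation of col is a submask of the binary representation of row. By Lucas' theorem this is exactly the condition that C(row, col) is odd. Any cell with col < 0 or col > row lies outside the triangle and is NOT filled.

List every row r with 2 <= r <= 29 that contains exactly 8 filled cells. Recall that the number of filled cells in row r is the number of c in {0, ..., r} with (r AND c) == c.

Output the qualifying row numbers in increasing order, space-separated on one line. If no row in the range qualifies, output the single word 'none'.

Answer: 7 11 13 14 19 21 22 25 26 28

Derivation:
Row r has 2^popcount(r) filled cells, so we need popcount(r) = log2(8) = 3.
Scan r = 2..29 and keep those with exactly 3 one-bits:
r=2=10 popcount=1 -> skip
r=3=11 popcount=2 -> skip
r=4=100 popcount=1 -> skip
r=5=101 popcount=2 -> skip
r=6=110 popcount=2 -> skip
r=7=111 popcount=3 -> KEEP
r=8=1000 popcount=1 -> skip
r=9=1001 popcount=2 -> skip
r=10=1010 popcount=2 -> skip
r=11=1011 popcount=3 -> KEEP
r=12=1100 popcount=2 -> skip
r=13=1101 popcount=3 -> KEEP
r=14=1110 popcount=3 -> KEEP
r=15=1111 popcount=4 -> skip
r=16=10000 popcount=1 -> skip
r=17=10001 popcount=2 -> skip
r=18=10010 popcount=2 -> skip
r=19=10011 popcount=3 -> KEEP
r=20=10100 popcount=2 -> skip
r=21=10101 popcount=3 -> KEEP
r=22=10110 popcount=3 -> KEEP
r=23=10111 popcount=4 -> skip
r=24=11000 popcount=2 -> skip
r=25=11001 popcount=3 -> KEEP
r=26=11010 popcount=3 -> KEEP
r=27=11011 popcount=4 -> skip
r=28=11100 popcount=3 -> KEEP
r=29=11101 popcount=4 -> skip
Kept rows: 7 11 13 14 19 21 22 25 26 28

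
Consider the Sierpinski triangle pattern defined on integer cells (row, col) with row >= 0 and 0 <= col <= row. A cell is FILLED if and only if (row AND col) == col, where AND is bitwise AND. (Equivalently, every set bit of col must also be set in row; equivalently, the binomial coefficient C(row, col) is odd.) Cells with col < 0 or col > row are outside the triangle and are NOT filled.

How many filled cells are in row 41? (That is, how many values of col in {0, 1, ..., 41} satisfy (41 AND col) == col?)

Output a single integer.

41 in binary = 101001
popcount(41) = number of 1-bits in 101001 = 3
A col c satisfies (41 AND c) == c iff every set bit of c is also set in 41; each of the 3 set bits of 41 can independently be on or off in c.
count = 2^3 = 8

Answer: 8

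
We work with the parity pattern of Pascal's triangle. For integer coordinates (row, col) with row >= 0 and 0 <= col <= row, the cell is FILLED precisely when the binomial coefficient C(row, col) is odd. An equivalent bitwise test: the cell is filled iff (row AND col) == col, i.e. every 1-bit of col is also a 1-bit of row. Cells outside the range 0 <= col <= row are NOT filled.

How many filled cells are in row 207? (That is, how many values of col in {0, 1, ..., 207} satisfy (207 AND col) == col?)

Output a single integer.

207 in binary = 11001111
popcount(207) = number of 1-bits in 11001111 = 6
A col c satisfies (207 AND c) == c iff every set bit of c is also set in 207; each of the 6 set bits of 207 can independently be on or off in c.
count = 2^6 = 64

Answer: 64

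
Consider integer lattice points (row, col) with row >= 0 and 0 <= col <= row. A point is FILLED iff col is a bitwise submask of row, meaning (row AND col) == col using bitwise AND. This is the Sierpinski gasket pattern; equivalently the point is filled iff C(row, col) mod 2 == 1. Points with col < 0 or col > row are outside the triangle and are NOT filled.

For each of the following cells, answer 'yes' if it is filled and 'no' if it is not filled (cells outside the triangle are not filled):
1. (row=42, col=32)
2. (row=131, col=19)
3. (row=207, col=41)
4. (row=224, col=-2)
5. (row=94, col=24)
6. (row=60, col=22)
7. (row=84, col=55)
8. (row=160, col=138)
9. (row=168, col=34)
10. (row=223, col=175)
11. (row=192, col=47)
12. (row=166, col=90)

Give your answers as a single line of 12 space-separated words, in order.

Answer: yes no no no yes no no no no no no no

Derivation:
(42,32): row=0b101010, col=0b100000, row AND col = 0b100000 = 32; 32 == 32 -> filled
(131,19): row=0b10000011, col=0b10011, row AND col = 0b11 = 3; 3 != 19 -> empty
(207,41): row=0b11001111, col=0b101001, row AND col = 0b1001 = 9; 9 != 41 -> empty
(224,-2): col outside [0, 224] -> not filled
(94,24): row=0b1011110, col=0b11000, row AND col = 0b11000 = 24; 24 == 24 -> filled
(60,22): row=0b111100, col=0b10110, row AND col = 0b10100 = 20; 20 != 22 -> empty
(84,55): row=0b1010100, col=0b110111, row AND col = 0b10100 = 20; 20 != 55 -> empty
(160,138): row=0b10100000, col=0b10001010, row AND col = 0b10000000 = 128; 128 != 138 -> empty
(168,34): row=0b10101000, col=0b100010, row AND col = 0b100000 = 32; 32 != 34 -> empty
(223,175): row=0b11011111, col=0b10101111, row AND col = 0b10001111 = 143; 143 != 175 -> empty
(192,47): row=0b11000000, col=0b101111, row AND col = 0b0 = 0; 0 != 47 -> empty
(166,90): row=0b10100110, col=0b1011010, row AND col = 0b10 = 2; 2 != 90 -> empty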